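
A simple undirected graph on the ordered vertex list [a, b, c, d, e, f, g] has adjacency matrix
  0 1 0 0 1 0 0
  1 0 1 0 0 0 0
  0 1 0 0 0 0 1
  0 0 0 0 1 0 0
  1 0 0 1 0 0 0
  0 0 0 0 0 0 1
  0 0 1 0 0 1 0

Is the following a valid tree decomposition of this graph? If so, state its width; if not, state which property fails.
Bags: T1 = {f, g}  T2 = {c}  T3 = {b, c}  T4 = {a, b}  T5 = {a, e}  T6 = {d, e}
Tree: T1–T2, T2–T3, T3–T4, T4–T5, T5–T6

A tree decomposition must satisfy three properties: every vertex lies in some bag; for every edge, both endpoints lie together in some bag; and for every vertex, the bags containing it form a connected subtree. Here edge (g,c) lies in no bag, so the decomposition is invalid.

No — edge (g,c) lies in no bag.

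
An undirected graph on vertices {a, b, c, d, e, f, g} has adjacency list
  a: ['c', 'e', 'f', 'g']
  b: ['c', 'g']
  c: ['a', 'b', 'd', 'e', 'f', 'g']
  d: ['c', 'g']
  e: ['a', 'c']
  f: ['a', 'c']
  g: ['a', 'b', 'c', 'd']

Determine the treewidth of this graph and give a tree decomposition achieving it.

Treewidth 2.
One such decomposition:
Bags: B1 = {a, c, g}  B2 = {c, d, g}  B3 = {a, c, f}  B4 = {b, c, g}  B5 = {a, c, e}
Tree: B1–B2, B1–B3, B1–B4, B1–B5

Every bag has size at most 3, so the width is 3 − 1 = 2 and tw(G) ≤ 2. For the lower bound, the 3 vertices {c, d, g} are pairwise adjacent, and any tree decomposition puts a clique entirely inside one bag — forcing width ≥ 2. Hence tw(G) = 2 exactly.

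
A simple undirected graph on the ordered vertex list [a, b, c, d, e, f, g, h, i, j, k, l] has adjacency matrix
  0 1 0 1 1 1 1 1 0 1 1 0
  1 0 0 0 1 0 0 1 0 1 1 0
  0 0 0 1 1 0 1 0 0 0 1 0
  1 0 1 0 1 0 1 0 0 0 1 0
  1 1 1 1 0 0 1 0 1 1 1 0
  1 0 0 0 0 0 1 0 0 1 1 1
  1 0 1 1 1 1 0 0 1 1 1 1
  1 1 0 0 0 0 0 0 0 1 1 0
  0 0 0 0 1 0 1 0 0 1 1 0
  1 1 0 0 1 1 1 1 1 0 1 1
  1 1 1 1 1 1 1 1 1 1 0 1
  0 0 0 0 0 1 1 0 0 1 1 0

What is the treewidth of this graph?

A width-4 tree decomposition is:
Bags: B1 = {a, e, g, j, k}  B2 = {a, f, g, j, k}  B3 = {a, b, e, j, k}  B4 = {f, g, j, k, l}  B5 = {a, d, e, g, k}  B6 = {c, d, e, g, k}  B7 = {e, g, i, j, k}  B8 = {a, b, h, j, k}
Tree: B1–B2, B1–B3, B2–B4, B1–B5, B5–B6, B1–B7, B3–B8
Every bag has size at most 5, so the width is 5 − 1 = 4 and tw(G) ≤ 4. Conversely, {c, d, e, g, k} is a clique of size 5, and the vertices of any clique must share a bag in every tree decomposition; so some bag has ≥ 5 vertices and tw(G) ≥ 4. The upper and lower bounds meet at 4, so that is the treewidth.

4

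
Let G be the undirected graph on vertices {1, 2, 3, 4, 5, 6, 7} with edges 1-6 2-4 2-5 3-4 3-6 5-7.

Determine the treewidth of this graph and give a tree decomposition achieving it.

Treewidth 1.
Bags: B1 = {1, 6}  B2 = {3, 6}  B3 = {3, 4}  B4 = {2, 4}  B5 = {2, 5}  B6 = {5, 7}
Tree: B1–B2, B2–B3, B3–B4, B4–B5, B5–B6

Every bag has size at most 2, so the width is 2 − 1 = 1 and tw(G) ≤ 1. Any graph with an edge has treewidth ≥ 1, and G has the edge 1–6. The upper and lower bounds meet at 1, so that is the treewidth.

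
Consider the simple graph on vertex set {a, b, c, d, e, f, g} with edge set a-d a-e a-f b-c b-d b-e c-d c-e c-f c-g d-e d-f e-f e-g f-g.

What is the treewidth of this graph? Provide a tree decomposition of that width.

Treewidth 3.
One optimal decomposition is:
Bags: B1 = {a, d, e, f}  B2 = {c, d, e, f}  B3 = {b, c, d, e}  B4 = {c, e, f, g}
Tree: B1–B2, B2–B3, B2–B4

The largest bag has 4 vertices, giving width 3; this decomposition certifies tw(G) ≤ 3. For the lower bound, the 4 vertices {c, d, e, f} are pairwise adjacent, and any tree decomposition puts a clique entirely inside one bag — forcing width ≥ 3. Combining the bounds, tw(G) = 3.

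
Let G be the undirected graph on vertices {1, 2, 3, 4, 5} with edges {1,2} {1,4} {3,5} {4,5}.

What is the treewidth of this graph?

1

A width-1 tree decomposition is:
Bags: B1 = {1, 2}  B2 = {1, 4}  B3 = {4, 5}  B4 = {3, 5}
Tree: B1–B2, B2–B3, B3–B4
The largest bag has 2 vertices, giving width 1; this decomposition certifies tw(G) ≤ 1. G has an edge, so its treewidth is at least 1. Combining the bounds, tw(G) = 1.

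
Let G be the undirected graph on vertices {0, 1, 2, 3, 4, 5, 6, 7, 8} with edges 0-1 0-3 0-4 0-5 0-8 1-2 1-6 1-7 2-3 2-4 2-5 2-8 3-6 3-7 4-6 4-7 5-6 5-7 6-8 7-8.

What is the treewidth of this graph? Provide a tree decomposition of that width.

Every bag has size at most 5, so the width is 5 − 1 = 4 and tw(G) ≤ 4. For the lower bound: the 5 vertex sets {0,8}, {1,6}, {4,7}, {2}, {5} are disjoint, each induces a connected subgraph, and every pair is joined by at least one edge of G. Contracting each set to a single vertex therefore yields K_{5} as a minor, and since treewidth is minor-monotone, tw(G) ≥ tw(K_{5}) = 4. Hence tw(G) = 4 exactly.

Treewidth 4.
One optimal decomposition is:
Bags: B1 = {0, 2, 6, 7, 8}  B2 = {0, 1, 2, 6, 7}  B3 = {0, 2, 4, 6, 7}  B4 = {0, 2, 5, 6, 7}  B5 = {0, 2, 3, 6, 7}
Tree: B1–B2, B2–B3, B3–B4, B4–B5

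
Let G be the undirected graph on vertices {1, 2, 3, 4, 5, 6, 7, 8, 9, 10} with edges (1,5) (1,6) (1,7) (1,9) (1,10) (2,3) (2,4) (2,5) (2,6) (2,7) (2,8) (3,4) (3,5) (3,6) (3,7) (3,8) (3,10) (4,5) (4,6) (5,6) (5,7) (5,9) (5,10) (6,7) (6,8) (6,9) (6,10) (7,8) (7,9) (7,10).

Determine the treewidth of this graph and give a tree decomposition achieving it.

Treewidth 4.
Bags: B1 = {3, 5, 6, 7, 10}  B2 = {2, 3, 5, 6, 7}  B3 = {2, 3, 6, 7, 8}  B4 = {2, 3, 4, 5, 6}  B5 = {1, 5, 6, 7, 10}  B6 = {1, 5, 6, 7, 9}
Tree: B1–B2, B2–B3, B2–B4, B1–B5, B5–B6

The largest bag has 5 vertices, giving width 4; this decomposition certifies tw(G) ≤ 4. On the other hand G contains the 5-clique {2, 3, 6, 7, 8}. A clique must lie in a single bag of any decomposition, so no decomposition can have width below 4. Hence tw(G) = 4 exactly.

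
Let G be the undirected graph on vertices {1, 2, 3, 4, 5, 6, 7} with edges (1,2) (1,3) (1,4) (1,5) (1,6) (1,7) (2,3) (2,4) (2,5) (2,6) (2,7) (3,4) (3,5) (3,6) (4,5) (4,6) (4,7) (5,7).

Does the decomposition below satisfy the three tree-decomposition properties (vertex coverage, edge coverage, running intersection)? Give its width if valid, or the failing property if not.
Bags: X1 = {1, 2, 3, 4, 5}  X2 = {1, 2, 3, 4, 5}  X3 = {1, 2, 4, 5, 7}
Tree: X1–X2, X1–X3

No — vertex 6 appears in no bag.

A tree decomposition must satisfy three properties: every vertex lies in some bag; for every edge, both endpoints lie together in some bag; and for every vertex, the bags containing it form a connected subtree. Here vertex 6 appears in no bag, so the decomposition is invalid.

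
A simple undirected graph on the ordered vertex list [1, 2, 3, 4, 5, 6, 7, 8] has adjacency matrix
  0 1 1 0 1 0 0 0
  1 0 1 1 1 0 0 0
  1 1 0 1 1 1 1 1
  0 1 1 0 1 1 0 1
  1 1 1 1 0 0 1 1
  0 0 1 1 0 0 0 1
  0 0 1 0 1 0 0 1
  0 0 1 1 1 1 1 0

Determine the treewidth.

A width-3 tree decomposition is:
Bags: B1 = {3, 4, 5, 8}  B2 = {2, 3, 4, 5}  B3 = {3, 4, 6, 8}  B4 = {3, 5, 7, 8}  B5 = {1, 2, 3, 5}
Tree: B1–B2, B1–B3, B1–B4, B2–B5
Each bag holds 4 vertices, so the decomposition has width 3, which upper-bounds the treewidth. On the other hand G contains the 4-clique {3, 4, 5, 8}. A clique must lie in a single bag of any decomposition, so no decomposition can have width below 3. Hence tw(G) = 3 exactly.

3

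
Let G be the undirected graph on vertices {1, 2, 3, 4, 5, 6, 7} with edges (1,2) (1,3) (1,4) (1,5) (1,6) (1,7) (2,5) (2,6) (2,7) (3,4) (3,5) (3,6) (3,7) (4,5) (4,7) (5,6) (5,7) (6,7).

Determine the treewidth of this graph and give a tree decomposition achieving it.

The largest bag has 5 vertices, giving width 4; this decomposition certifies tw(G) ≤ 4. On the other hand G contains the 5-clique {1, 2, 5, 6, 7}. A clique must lie in a single bag of any decomposition, so no decomposition can have width below 4. Therefore the treewidth is 4.

Treewidth 4.
Bags: B1 = {1, 3, 5, 6, 7}  B2 = {1, 2, 5, 6, 7}  B3 = {1, 3, 4, 5, 7}
Tree: B1–B2, B1–B3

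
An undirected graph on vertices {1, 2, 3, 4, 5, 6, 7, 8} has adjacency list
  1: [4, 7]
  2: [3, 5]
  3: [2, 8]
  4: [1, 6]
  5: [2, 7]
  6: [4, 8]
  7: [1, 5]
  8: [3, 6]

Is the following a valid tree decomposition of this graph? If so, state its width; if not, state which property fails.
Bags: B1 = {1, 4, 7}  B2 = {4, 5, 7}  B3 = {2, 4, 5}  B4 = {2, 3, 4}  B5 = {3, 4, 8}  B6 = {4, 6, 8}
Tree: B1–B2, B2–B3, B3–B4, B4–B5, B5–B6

Yes; width 2.

Checking the three conditions: (i) the bags cover all of {1, 2, 3, 4, 5, 6, 7, 8}; (ii) for each edge, some bag contains both endpoints; (iii) the bags containing any fixed vertex form a subtree. All hold, so the decomposition is valid with width 3 − 1 = 2.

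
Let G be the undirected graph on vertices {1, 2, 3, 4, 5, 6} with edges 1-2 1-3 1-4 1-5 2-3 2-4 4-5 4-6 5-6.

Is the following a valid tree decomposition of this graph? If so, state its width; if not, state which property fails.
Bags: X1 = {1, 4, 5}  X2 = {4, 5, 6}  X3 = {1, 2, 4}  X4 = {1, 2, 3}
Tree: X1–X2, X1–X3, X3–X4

Every vertex of G appears in some bag (union = {1, 2, 3, 4, 5, 6}); every edge is covered by a bag; and for each vertex v the set of bags containing v is connected in the bag tree. The decomposition is therefore valid. The largest bag has 3 vertices, so the width is 2.

Yes; width 2.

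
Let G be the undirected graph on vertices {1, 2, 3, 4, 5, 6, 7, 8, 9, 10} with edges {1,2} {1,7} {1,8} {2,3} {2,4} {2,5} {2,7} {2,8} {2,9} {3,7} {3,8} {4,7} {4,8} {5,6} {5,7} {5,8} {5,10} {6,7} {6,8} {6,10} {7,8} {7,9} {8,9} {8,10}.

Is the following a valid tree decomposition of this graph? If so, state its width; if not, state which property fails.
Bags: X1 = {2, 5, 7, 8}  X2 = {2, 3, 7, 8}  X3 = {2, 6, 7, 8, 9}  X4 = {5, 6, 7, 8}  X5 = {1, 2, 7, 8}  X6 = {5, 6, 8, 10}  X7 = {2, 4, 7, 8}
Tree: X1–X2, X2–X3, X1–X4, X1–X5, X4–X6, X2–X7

A tree decomposition must satisfy three properties: every vertex lies in some bag; for every edge, both endpoints lie together in some bag; and for every vertex, the bags containing it form a connected subtree. Here bags containing vertex 6 are not connected in the tree, so the decomposition is invalid.

No — bags containing vertex 6 are not connected in the tree.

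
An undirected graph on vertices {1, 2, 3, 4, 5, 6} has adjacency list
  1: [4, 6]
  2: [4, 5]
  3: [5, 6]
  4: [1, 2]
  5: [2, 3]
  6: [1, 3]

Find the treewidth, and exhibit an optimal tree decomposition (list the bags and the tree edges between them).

The largest bag has 3 vertices, giving width 2; this decomposition certifies tw(G) ≤ 2. The edges 5–3–6–1–4–2–5 form a cycle, so G is not a tree and its treewidth is at least 2. The upper and lower bounds meet at 2, so that is the treewidth.

Treewidth 2.
One optimal decomposition is:
Bags: B1 = {3, 5, 6}  B2 = {1, 5, 6}  B3 = {1, 4, 5}  B4 = {2, 4, 5}
Tree: B1–B2, B2–B3, B3–B4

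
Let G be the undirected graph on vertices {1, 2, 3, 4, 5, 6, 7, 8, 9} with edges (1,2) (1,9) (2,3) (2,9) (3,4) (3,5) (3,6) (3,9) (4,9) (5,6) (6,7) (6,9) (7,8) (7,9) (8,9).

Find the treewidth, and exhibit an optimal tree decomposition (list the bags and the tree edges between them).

Each bag holds 3 vertices, so the decomposition has width 2, which upper-bounds the treewidth. Conversely, {7, 8, 9} is a clique of size 3, and the vertices of any clique must share a bag in every tree decomposition; so some bag has ≥ 3 vertices and tw(G) ≥ 2. Therefore the treewidth is 2.

Treewidth 2.
One such decomposition:
Bags: B1 = {6, 7, 9}  B2 = {3, 6, 9}  B3 = {3, 5, 6}  B4 = {7, 8, 9}  B5 = {3, 4, 9}  B6 = {2, 3, 9}  B7 = {1, 2, 9}
Tree: B1–B2, B2–B3, B1–B4, B2–B5, B5–B6, B6–B7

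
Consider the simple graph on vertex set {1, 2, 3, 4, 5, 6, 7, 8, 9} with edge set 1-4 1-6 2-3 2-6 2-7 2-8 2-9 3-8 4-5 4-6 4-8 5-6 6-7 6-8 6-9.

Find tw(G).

A width-2 tree decomposition is:
Bags: B1 = {2, 6, 8}  B2 = {4, 6, 8}  B3 = {2, 6, 9}  B4 = {4, 5, 6}  B5 = {1, 4, 6}  B6 = {2, 6, 7}  B7 = {2, 3, 8}
Tree: B1–B2, B1–B3, B2–B4, B4–B5, B1–B6, B1–B7
The largest bag has 3 vertices, giving width 2; this decomposition certifies tw(G) ≤ 2. For the lower bound, the 3 vertices {2, 3, 8} are pairwise adjacent, and any tree decomposition puts a clique entirely inside one bag — forcing width ≥ 2. Therefore the treewidth is 2.

2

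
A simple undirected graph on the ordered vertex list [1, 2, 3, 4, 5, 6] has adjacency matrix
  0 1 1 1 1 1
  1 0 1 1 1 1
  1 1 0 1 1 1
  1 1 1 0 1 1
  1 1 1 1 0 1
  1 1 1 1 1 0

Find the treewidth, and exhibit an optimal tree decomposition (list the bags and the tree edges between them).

Treewidth 5.
One optimal decomposition is:
Bags: B1 = {1, 2, 3, 4, 5, 6}
Tree: (single bag)

With just one bag of size 6, the width is 6 − 1 = 5, so tw(G) ≤ 5. Conversely, {1, 2, 3, 4, 5, 6} is a clique of size 6, and the vertices of any clique must share a bag in every tree decomposition; so some bag has ≥ 6 vertices and tw(G) ≥ 5. Hence tw(G) = 5 exactly.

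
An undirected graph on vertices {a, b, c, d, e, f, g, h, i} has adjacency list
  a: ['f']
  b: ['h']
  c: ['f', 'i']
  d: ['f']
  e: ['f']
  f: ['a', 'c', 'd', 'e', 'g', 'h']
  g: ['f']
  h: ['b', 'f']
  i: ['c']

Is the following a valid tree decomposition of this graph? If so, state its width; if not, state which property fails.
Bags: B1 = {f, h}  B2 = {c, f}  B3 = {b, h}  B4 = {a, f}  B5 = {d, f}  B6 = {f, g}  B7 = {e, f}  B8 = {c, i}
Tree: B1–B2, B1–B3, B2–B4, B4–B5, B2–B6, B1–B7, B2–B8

Vertex coverage: the bags together contain {a, b, c, d, e, f, g, h, i}, the full vertex set. Edge coverage: each edge of G has both endpoints in at least one bag. Running intersection: for every vertex, the bags containing it form a connected subtree. All three properties hold, so this is a valid tree decomposition of width max|bag| − 1 = 1, and hence tw(G) ≤ 1.

Yes; width 1.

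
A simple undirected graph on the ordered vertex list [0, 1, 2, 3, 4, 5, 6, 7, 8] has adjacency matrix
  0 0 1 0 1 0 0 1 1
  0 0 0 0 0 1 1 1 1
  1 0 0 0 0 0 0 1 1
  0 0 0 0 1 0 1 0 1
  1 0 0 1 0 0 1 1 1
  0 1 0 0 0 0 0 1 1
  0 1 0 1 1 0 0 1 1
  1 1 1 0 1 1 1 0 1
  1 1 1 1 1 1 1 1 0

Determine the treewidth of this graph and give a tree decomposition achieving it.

Treewidth 3.
Bags: B1 = {0, 4, 7, 8}  B2 = {4, 6, 7, 8}  B3 = {3, 4, 6, 8}  B4 = {1, 6, 7, 8}  B5 = {1, 5, 7, 8}  B6 = {0, 2, 7, 8}
Tree: B1–B2, B2–B3, B2–B4, B4–B5, B1–B6

Every bag has size at most 4, so the width is 4 − 1 = 3 and tw(G) ≤ 3. On the other hand G contains the 4-clique {3, 4, 6, 8}. A clique must lie in a single bag of any decomposition, so no decomposition can have width below 3. Therefore the treewidth is 3.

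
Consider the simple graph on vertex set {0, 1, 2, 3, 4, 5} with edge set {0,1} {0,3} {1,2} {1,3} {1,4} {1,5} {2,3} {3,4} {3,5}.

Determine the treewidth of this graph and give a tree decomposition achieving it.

Treewidth 2.
One optimal decomposition is:
Bags: B1 = {0, 1, 3}  B2 = {1, 3, 5}  B3 = {1, 3, 4}  B4 = {1, 2, 3}
Tree: B1–B2, B2–B3, B2–B4

Each bag holds 3 vertices, so the decomposition has width 2, which upper-bounds the treewidth. Conversely, {0, 1, 3} is a clique of size 3, and the vertices of any clique must share a bag in every tree decomposition; so some bag has ≥ 3 vertices and tw(G) ≥ 2. Therefore the treewidth is 2.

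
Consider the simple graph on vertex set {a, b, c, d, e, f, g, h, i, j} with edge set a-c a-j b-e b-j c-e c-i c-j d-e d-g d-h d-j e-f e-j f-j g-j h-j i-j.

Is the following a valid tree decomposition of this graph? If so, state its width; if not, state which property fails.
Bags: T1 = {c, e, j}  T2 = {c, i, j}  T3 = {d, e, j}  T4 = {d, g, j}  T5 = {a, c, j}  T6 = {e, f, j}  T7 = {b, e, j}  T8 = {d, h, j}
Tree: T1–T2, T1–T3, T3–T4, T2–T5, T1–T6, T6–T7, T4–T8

Vertex coverage: the bags together contain {a, b, c, d, e, f, g, h, i, j}, the full vertex set. Edge coverage: each edge of G has both endpoints in at least one bag. Running intersection: for every vertex, the bags containing it form a connected subtree. All three properties hold, so this is a valid tree decomposition of width max|bag| − 1 = 2, and hence tw(G) ≤ 2.

Yes; width 2.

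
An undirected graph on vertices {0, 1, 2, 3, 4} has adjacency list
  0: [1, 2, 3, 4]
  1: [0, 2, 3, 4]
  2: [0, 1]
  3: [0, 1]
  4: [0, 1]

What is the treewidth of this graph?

2

A width-2 tree decomposition is:
Bags: B1 = {0, 1, 4}  B2 = {0, 1, 3}  B3 = {0, 1, 2}
Tree: B1–B2, B1–B3
The largest bag has 3 vertices, giving width 2; this decomposition certifies tw(G) ≤ 2. On the other hand G contains the 3-clique {0, 1, 2}. A clique must lie in a single bag of any decomposition, so no decomposition can have width below 2. Hence tw(G) = 2 exactly.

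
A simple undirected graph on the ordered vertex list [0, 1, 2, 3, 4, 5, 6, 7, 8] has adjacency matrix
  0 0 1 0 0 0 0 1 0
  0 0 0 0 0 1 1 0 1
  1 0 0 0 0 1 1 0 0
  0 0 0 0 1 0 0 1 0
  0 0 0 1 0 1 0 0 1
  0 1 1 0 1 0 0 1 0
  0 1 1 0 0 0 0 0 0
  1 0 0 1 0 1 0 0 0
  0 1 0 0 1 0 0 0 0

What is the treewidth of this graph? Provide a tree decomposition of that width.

Each bag holds 4 vertices, so the decomposition has width 3, which upper-bounds the treewidth. For the lower bound: the 4 vertex sets {0,3,7}, {2}, {5}, {1,4,6,8} are disjoint, each induces a connected subgraph, and every pair is joined by at least one edge of G. Contracting each set to a single vertex therefore yields K_{4} as a minor, and since treewidth is minor-monotone, tw(G) ≥ tw(K_{4}) = 3. Hence tw(G) = 3 exactly.

Treewidth 3.
Bags: B1 = {0, 2, 3, 7}  B2 = {2, 3, 5, 7}  B3 = {2, 3, 4, 5}  B4 = {2, 4, 5, 6}  B5 = {1, 4, 5, 6}  B6 = {1, 4, 6, 8}
Tree: B1–B2, B2–B3, B3–B4, B4–B5, B5–B6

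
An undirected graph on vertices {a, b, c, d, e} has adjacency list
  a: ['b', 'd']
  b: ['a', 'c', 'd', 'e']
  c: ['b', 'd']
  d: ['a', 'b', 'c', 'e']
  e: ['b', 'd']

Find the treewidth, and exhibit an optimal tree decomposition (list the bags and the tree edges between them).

The largest bag has 3 vertices, giving width 2; this decomposition certifies tw(G) ≤ 2. For the lower bound, the 3 vertices {b, d, e} are pairwise adjacent, and any tree decomposition puts a clique entirely inside one bag — forcing width ≥ 2. The upper and lower bounds meet at 2, so that is the treewidth.

Treewidth 2.
Bags: B1 = {a, b, d}  B2 = {b, d, e}  B3 = {b, c, d}
Tree: B1–B2, B1–B3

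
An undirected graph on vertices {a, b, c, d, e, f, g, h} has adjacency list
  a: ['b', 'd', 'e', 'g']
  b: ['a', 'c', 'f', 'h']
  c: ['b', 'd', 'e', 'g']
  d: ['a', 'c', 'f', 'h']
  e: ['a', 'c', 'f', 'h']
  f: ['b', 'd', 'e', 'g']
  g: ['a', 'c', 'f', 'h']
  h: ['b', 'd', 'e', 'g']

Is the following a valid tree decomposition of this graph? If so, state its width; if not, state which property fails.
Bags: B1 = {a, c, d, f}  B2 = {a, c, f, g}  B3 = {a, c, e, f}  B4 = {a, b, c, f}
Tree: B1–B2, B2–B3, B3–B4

No — vertex h appears in no bag.

A tree decomposition must satisfy three properties: every vertex lies in some bag; for every edge, both endpoints lie together in some bag; and for every vertex, the bags containing it form a connected subtree. Here vertex h appears in no bag, so the decomposition is invalid.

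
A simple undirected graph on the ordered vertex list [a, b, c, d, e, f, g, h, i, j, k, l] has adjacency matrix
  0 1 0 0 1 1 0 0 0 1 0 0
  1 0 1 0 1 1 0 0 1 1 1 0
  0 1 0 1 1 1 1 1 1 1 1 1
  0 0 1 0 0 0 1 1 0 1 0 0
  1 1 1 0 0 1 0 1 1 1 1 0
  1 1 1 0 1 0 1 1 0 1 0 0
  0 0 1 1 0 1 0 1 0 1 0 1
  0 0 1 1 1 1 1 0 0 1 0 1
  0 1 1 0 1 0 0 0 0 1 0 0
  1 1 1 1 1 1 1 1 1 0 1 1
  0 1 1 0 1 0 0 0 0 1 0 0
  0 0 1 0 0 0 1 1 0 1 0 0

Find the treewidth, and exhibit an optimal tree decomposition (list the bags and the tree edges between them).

The largest bag has 5 vertices, giving width 4; this decomposition certifies tw(G) ≤ 4. For the lower bound, the 5 vertices {c, d, g, h, j} are pairwise adjacent, and any tree decomposition puts a clique entirely inside one bag — forcing width ≥ 4. Therefore the treewidth is 4.

Treewidth 4.
One such decomposition:
Bags: B1 = {c, g, h, j, l}  B2 = {c, f, g, h, j}  B3 = {c, e, f, h, j}  B4 = {b, c, e, f, j}  B5 = {b, c, e, i, j}  B6 = {a, b, e, f, j}  B7 = {c, d, g, h, j}  B8 = {b, c, e, j, k}
Tree: B1–B2, B2–B3, B3–B4, B4–B5, B4–B6, B2–B7, B5–B8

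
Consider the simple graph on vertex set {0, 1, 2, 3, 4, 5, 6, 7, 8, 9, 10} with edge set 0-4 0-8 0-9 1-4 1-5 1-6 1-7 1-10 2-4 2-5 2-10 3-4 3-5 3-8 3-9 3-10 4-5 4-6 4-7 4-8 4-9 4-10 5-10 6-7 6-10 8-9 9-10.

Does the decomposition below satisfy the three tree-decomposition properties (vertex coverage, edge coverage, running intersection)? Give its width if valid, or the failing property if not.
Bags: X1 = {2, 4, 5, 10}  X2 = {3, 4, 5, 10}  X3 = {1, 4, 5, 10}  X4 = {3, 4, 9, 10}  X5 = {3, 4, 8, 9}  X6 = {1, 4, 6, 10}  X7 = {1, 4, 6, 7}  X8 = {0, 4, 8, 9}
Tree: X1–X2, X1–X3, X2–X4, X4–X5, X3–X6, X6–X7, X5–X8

Vertex coverage: the bags together contain {0, 1, 2, 3, 4, 5, 6, 7, 8, 9, 10}, the full vertex set. Edge coverage: each edge of G has both endpoints in at least one bag. Running intersection: for every vertex, the bags containing it form a connected subtree. All three properties hold, so this is a valid tree decomposition of width max|bag| − 1 = 3, and hence tw(G) ≤ 3.

Yes; width 3.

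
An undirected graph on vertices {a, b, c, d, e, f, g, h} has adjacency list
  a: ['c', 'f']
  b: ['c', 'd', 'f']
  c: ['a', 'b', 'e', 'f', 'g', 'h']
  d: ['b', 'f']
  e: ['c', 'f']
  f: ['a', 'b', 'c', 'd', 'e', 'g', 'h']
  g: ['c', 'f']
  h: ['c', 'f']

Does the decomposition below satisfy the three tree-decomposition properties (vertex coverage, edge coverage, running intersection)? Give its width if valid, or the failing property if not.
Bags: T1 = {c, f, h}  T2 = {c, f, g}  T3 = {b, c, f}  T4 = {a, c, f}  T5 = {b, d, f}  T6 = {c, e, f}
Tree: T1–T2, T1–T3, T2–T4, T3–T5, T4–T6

Yes; width 2.

Checking the three conditions: (i) the bags cover all of {a, b, c, d, e, f, g, h}; (ii) for each edge, some bag contains both endpoints; (iii) the bags containing any fixed vertex form a subtree. All hold, so the decomposition is valid with width 3 − 1 = 2.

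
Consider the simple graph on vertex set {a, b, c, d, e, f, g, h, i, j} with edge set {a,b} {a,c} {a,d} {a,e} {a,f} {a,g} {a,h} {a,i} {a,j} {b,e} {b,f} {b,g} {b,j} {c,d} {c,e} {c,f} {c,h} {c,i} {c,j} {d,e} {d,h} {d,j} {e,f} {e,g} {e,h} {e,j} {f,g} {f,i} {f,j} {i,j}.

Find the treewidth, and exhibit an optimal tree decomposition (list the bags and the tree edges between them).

Treewidth 4.
One optimal decomposition is:
Bags: B1 = {a, c, e, f, j}  B2 = {a, c, f, i, j}  B3 = {a, c, d, e, j}  B4 = {a, b, e, f, j}  B5 = {a, b, e, f, g}  B6 = {a, c, d, e, h}
Tree: B1–B2, B1–B3, B1–B4, B4–B5, B3–B6

The largest bag has 5 vertices, giving width 4; this decomposition certifies tw(G) ≤ 4. For the lower bound, the 5 vertices {a, c, d, e, j} are pairwise adjacent, and any tree decomposition puts a clique entirely inside one bag — forcing width ≥ 4. Hence tw(G) = 4 exactly.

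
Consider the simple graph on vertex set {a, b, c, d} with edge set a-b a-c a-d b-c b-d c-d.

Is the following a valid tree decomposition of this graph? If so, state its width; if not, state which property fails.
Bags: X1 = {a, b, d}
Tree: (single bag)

A tree decomposition must satisfy three properties: every vertex lies in some bag; for every edge, both endpoints lie together in some bag; and for every vertex, the bags containing it form a connected subtree. Here vertex c appears in no bag, so the decomposition is invalid.

No — vertex c appears in no bag.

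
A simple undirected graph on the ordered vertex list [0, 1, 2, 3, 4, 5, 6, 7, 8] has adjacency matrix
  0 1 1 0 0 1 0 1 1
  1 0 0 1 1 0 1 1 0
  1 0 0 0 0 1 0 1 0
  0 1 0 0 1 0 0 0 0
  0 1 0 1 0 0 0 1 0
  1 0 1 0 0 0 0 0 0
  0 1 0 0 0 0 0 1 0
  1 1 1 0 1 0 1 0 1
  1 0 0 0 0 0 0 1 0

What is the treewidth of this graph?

A width-2 tree decomposition is:
Bags: B1 = {0, 1, 7}  B2 = {1, 4, 7}  B3 = {0, 2, 7}  B4 = {0, 2, 5}  B5 = {1, 3, 4}  B6 = {0, 7, 8}  B7 = {1, 6, 7}
Tree: B1–B2, B1–B3, B3–B4, B2–B5, B1–B6, B2–B7
Each bag holds 3 vertices, so the decomposition has width 2, which upper-bounds the treewidth. For the lower bound, the 3 vertices {1, 3, 4} are pairwise adjacent, and any tree decomposition puts a clique entirely inside one bag — forcing width ≥ 2. Combining the bounds, tw(G) = 2.

2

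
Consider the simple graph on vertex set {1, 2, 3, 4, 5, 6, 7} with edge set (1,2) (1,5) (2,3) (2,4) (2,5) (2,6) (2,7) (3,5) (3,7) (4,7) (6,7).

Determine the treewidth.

2

A width-2 tree decomposition is:
Bags: B1 = {2, 3, 7}  B2 = {2, 3, 5}  B3 = {2, 6, 7}  B4 = {1, 2, 5}  B5 = {2, 4, 7}
Tree: B1–B2, B1–B3, B2–B4, B3–B5
Each bag holds 3 vertices, so the decomposition has width 2, which upper-bounds the treewidth. For the lower bound, the 3 vertices {1, 2, 5} are pairwise adjacent, and any tree decomposition puts a clique entirely inside one bag — forcing width ≥ 2. The upper and lower bounds meet at 2, so that is the treewidth.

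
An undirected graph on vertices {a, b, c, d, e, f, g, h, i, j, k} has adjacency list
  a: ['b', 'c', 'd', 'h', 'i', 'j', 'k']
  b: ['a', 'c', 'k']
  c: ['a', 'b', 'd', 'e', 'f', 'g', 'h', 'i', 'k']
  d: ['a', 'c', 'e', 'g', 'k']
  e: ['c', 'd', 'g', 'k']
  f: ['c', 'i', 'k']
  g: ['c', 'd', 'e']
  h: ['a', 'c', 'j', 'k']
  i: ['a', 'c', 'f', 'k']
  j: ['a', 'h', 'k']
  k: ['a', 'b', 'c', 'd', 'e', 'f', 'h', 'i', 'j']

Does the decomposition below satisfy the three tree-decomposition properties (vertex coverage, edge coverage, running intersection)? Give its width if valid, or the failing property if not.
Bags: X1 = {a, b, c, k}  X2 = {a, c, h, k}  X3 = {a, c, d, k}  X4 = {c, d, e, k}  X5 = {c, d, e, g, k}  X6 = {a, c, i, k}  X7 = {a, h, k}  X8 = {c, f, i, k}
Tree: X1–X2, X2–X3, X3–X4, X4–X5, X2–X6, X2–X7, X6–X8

A tree decomposition must satisfy three properties: every vertex lies in some bag; for every edge, both endpoints lie together in some bag; and for every vertex, the bags containing it form a connected subtree. Here vertex j appears in no bag, so the decomposition is invalid.

No — vertex j appears in no bag.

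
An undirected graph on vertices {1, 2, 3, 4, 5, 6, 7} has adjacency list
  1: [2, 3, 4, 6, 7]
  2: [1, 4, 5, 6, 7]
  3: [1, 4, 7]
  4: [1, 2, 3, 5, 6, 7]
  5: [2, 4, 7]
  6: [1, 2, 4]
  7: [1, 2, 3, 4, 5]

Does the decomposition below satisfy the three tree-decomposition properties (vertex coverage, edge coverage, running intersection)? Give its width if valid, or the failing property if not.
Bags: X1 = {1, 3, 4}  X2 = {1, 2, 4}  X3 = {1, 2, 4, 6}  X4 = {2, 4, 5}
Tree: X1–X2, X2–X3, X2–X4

A tree decomposition must satisfy three properties: every vertex lies in some bag; for every edge, both endpoints lie together in some bag; and for every vertex, the bags containing it form a connected subtree. Here vertex 7 appears in no bag, so the decomposition is invalid.

No — vertex 7 appears in no bag.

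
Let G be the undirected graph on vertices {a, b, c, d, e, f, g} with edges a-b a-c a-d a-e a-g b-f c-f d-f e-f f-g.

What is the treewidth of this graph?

2

A width-2 tree decomposition is:
Bags: B1 = {a, e, f}  B2 = {a, f, g}  B3 = {a, d, f}  B4 = {a, b, f}  B5 = {a, c, f}
Tree: B1–B2, B2–B3, B3–B4, B4–B5
Each bag holds 3 vertices, so the decomposition has width 2, which upper-bounds the treewidth. Since a–e–f–g–a is a cycle in G, G is not acyclic. Forests are exactly the graphs of treewidth ≤ 1, so tw(G) ≥ 2. Therefore the treewidth is 2.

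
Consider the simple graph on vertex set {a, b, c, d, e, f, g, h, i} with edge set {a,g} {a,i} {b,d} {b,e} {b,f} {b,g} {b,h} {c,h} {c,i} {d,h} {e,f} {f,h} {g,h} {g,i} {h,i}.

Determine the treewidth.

A width-2 tree decomposition is:
Bags: B1 = {b, g, h}  B2 = {b, f, h}  B3 = {g, h, i}  B4 = {a, g, i}  B5 = {c, h, i}  B6 = {b, e, f}  B7 = {b, d, h}
Tree: B1–B2, B1–B3, B3–B4, B3–B5, B2–B6, B1–B7
The largest bag has 3 vertices, giving width 2; this decomposition certifies tw(G) ≤ 2. For the lower bound, the 3 vertices {b, e, f} are pairwise adjacent, and any tree decomposition puts a clique entirely inside one bag — forcing width ≥ 2. Therefore the treewidth is 2.

2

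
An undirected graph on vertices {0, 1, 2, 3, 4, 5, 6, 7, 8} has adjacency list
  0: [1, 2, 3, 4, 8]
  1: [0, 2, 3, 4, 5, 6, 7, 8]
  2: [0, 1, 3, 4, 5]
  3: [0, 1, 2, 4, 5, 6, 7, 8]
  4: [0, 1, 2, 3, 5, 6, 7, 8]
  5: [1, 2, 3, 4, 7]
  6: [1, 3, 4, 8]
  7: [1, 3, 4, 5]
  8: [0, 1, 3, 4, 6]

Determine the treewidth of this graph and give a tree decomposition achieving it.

Each bag holds 5 vertices, so the decomposition has width 4, which upper-bounds the treewidth. For the lower bound, the 5 vertices {0, 1, 3, 4, 8} are pairwise adjacent, and any tree decomposition puts a clique entirely inside one bag — forcing width ≥ 4. Combining the bounds, tw(G) = 4.

Treewidth 4.
Bags: B1 = {1, 3, 4, 6, 8}  B2 = {0, 1, 3, 4, 8}  B3 = {0, 1, 2, 3, 4}  B4 = {1, 2, 3, 4, 5}  B5 = {1, 3, 4, 5, 7}
Tree: B1–B2, B2–B3, B3–B4, B4–B5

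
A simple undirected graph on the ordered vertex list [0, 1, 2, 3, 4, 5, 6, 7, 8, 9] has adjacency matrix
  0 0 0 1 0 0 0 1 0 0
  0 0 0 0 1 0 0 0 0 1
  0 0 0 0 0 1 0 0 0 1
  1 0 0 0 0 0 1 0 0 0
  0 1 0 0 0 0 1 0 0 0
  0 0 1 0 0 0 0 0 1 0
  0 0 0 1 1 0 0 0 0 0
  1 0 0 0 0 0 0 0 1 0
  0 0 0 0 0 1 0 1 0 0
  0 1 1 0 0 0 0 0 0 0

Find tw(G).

2

A width-2 tree decomposition is:
Bags: B1 = {2, 5, 9}  B2 = {1, 5, 9}  B3 = {1, 4, 5}  B4 = {4, 5, 6}  B5 = {3, 5, 6}  B6 = {0, 3, 5}  B7 = {0, 5, 7}  B8 = {5, 7, 8}
Tree: B1–B2, B2–B3, B3–B4, B4–B5, B5–B6, B6–B7, B7–B8
Each bag holds 3 vertices, so the decomposition has width 2, which upper-bounds the treewidth. Since 5–2–9–1–4–6–3–0–7–8–5 is a cycle in G, G is not acyclic. Forests are exactly the graphs of treewidth ≤ 1, so tw(G) ≥ 2. The upper and lower bounds meet at 2, so that is the treewidth.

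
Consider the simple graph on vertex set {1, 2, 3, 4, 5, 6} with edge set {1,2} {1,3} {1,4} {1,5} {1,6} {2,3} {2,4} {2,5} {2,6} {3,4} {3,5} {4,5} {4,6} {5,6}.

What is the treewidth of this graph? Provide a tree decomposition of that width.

Every bag has size at most 5, so the width is 5 − 1 = 4 and tw(G) ≤ 4. On the other hand G contains the 5-clique {1, 2, 3, 4, 5}. A clique must lie in a single bag of any decomposition, so no decomposition can have width below 4. The upper and lower bounds meet at 4, so that is the treewidth.

Treewidth 4.
One optimal decomposition is:
Bags: B1 = {1, 2, 3, 4, 5}  B2 = {1, 2, 4, 5, 6}
Tree: B1–B2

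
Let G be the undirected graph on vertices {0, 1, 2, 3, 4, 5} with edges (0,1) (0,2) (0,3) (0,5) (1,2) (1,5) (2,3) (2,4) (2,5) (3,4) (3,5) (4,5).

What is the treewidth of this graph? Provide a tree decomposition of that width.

Every bag has size at most 4, so the width is 4 − 1 = 3 and tw(G) ≤ 3. Conversely, {0, 1, 2, 5} is a clique of size 4, and the vertices of any clique must share a bag in every tree decomposition; so some bag has ≥ 4 vertices and tw(G) ≥ 3. Therefore the treewidth is 3.

Treewidth 3.
One such decomposition:
Bags: B1 = {0, 2, 3, 5}  B2 = {2, 3, 4, 5}  B3 = {0, 1, 2, 5}
Tree: B1–B2, B1–B3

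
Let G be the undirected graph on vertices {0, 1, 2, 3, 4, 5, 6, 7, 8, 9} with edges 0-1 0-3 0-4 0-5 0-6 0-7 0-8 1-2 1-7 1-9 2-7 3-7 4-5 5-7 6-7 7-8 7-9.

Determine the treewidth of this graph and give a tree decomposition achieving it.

The largest bag has 3 vertices, giving width 2; this decomposition certifies tw(G) ≤ 2. On the other hand G contains the 3-clique {0, 4, 5}. A clique must lie in a single bag of any decomposition, so no decomposition can have width below 2. Therefore the treewidth is 2.

Treewidth 2.
One such decomposition:
Bags: B1 = {0, 5, 7}  B2 = {0, 1, 7}  B3 = {0, 3, 7}  B4 = {0, 4, 5}  B5 = {0, 6, 7}  B6 = {1, 7, 9}  B7 = {1, 2, 7}  B8 = {0, 7, 8}
Tree: B1–B2, B1–B3, B1–B4, B3–B5, B2–B6, B6–B7, B5–B8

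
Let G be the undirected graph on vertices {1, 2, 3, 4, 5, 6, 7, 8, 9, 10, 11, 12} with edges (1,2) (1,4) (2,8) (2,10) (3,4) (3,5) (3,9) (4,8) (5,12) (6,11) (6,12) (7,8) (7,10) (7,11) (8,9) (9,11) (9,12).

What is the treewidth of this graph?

3

A width-3 tree decomposition is:
Bags: B1 = {1, 2, 4, 10}  B2 = {2, 4, 8, 10}  B3 = {4, 7, 8, 10}  B4 = {3, 4, 7, 8}  B5 = {3, 7, 8, 9}  B6 = {3, 7, 9, 11}  B7 = {3, 5, 9, 11}  B8 = {5, 9, 11, 12}  B9 = {5, 6, 11, 12}
Tree: B1–B2, B2–B3, B3–B4, B4–B5, B5–B6, B6–B7, B7–B8, B8–B9
Every bag has size at most 4, so the width is 4 − 1 = 3 and tw(G) ≤ 3. For the lower bound: the 4 vertex sets {1,2,10}, {4}, {8}, {3,7,9,11} are disjoint, each induces a connected subgraph, and every pair is joined by at least one edge of G. Contracting each set to a single vertex therefore yields K_{4} as a minor, and since treewidth is minor-monotone, tw(G) ≥ tw(K_{4}) = 3. Combining the bounds, tw(G) = 3.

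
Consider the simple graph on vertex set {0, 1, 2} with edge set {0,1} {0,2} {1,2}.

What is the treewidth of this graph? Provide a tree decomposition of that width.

Treewidth 2.
One optimal decomposition is:
Bags: B1 = {0, 1, 2}
Tree: (single bag)

A single bag containing all 3 vertices is trivially a valid decomposition of width 2. For the lower bound, the 3 vertices {0, 1, 2} are pairwise adjacent, and any tree decomposition puts a clique entirely inside one bag — forcing width ≥ 2. Therefore the treewidth is 2.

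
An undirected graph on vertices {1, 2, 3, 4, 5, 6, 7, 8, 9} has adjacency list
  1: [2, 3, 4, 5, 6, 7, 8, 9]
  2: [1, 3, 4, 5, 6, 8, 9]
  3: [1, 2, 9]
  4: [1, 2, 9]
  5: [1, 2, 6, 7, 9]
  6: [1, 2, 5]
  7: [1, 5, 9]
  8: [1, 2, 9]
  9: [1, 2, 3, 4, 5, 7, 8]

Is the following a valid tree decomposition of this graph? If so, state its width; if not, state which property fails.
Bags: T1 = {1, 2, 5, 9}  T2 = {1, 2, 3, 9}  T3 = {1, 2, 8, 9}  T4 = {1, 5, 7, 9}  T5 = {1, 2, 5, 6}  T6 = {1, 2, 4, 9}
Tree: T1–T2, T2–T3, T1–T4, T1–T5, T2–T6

Yes; width 3.

Checking the three conditions: (i) the bags cover all of {1, 2, 3, 4, 5, 6, 7, 8, 9}; (ii) for each edge, some bag contains both endpoints; (iii) the bags containing any fixed vertex form a subtree. All hold, so the decomposition is valid with width 4 − 1 = 3.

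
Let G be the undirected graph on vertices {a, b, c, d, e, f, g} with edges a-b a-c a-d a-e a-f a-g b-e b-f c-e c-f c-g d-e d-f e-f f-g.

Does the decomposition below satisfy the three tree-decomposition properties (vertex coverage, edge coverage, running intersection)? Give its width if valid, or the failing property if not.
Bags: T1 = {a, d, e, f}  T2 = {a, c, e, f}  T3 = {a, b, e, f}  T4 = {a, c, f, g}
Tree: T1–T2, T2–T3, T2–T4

Every vertex of G appears in some bag (union = {a, b, c, d, e, f, g}); every edge is covered by a bag; and for each vertex v the set of bags containing v is connected in the bag tree. The decomposition is therefore valid. The largest bag has 4 vertices, so the width is 3.

Yes; width 3.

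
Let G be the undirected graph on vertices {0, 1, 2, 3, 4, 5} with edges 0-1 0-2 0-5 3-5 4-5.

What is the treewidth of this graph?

1

A width-1 tree decomposition is:
Bags: B1 = {0, 5}  B2 = {3, 5}  B3 = {0, 2}  B4 = {0, 1}  B5 = {4, 5}
Tree: B1–B2, B1–B3, B3–B4, B2–B5
The largest bag has 2 vertices, giving width 1; this decomposition certifies tw(G) ≤ 1. Any graph with an edge has treewidth ≥ 1, and G has the edge 0–5. Combining the bounds, tw(G) = 1.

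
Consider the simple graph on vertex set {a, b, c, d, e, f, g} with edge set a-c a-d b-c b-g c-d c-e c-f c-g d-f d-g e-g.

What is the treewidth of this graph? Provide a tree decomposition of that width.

Treewidth 2.
One such decomposition:
Bags: B1 = {c, d, g}  B2 = {c, e, g}  B3 = {c, d, f}  B4 = {b, c, g}  B5 = {a, c, d}
Tree: B1–B2, B1–B3, B2–B4, B3–B5

Each bag holds 3 vertices, so the decomposition has width 2, which upper-bounds the treewidth. On the other hand G contains the 3-clique {c, d, g}. A clique must lie in a single bag of any decomposition, so no decomposition can have width below 2. The upper and lower bounds meet at 2, so that is the treewidth.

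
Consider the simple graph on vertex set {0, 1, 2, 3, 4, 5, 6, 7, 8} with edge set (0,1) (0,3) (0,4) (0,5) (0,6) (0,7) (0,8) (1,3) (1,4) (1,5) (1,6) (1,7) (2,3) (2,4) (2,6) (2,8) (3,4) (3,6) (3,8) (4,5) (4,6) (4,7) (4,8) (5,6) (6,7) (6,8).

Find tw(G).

4

A width-4 tree decomposition is:
Bags: B1 = {0, 1, 3, 4, 6}  B2 = {0, 1, 4, 6, 7}  B3 = {0, 3, 4, 6, 8}  B4 = {0, 1, 4, 5, 6}  B5 = {2, 3, 4, 6, 8}
Tree: B1–B2, B1–B3, B2–B4, B3–B5
The largest bag has 5 vertices, giving width 4; this decomposition certifies tw(G) ≤ 4. On the other hand G contains the 5-clique {0, 3, 4, 6, 8}. A clique must lie in a single bag of any decomposition, so no decomposition can have width below 4. Combining the bounds, tw(G) = 4.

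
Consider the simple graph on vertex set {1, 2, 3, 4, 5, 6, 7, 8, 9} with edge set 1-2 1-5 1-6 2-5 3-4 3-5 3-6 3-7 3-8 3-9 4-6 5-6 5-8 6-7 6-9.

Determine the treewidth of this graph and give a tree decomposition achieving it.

Treewidth 2.
One optimal decomposition is:
Bags: B1 = {1, 5, 6}  B2 = {3, 5, 6}  B3 = {3, 5, 8}  B4 = {3, 6, 7}  B5 = {3, 4, 6}  B6 = {1, 2, 5}  B7 = {3, 6, 9}
Tree: B1–B2, B2–B3, B2–B4, B4–B5, B1–B6, B2–B7

The largest bag has 3 vertices, giving width 2; this decomposition certifies tw(G) ≤ 2. For the lower bound, the 3 vertices {1, 2, 5} are pairwise adjacent, and any tree decomposition puts a clique entirely inside one bag — forcing width ≥ 2. Hence tw(G) = 2 exactly.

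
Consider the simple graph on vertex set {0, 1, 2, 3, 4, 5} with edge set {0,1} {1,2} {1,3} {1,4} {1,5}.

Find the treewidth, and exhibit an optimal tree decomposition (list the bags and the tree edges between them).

Treewidth 1.
One optimal decomposition is:
Bags: B1 = {1, 2}  B2 = {1, 5}  B3 = {0, 1}  B4 = {1, 4}  B5 = {1, 3}
Tree: B1–B2, B2–B3, B3–B4, B1–B5

The largest bag has 2 vertices, giving width 1; this decomposition certifies tw(G) ≤ 1. G has an edge, so its treewidth is at least 1. The upper and lower bounds meet at 1, so that is the treewidth.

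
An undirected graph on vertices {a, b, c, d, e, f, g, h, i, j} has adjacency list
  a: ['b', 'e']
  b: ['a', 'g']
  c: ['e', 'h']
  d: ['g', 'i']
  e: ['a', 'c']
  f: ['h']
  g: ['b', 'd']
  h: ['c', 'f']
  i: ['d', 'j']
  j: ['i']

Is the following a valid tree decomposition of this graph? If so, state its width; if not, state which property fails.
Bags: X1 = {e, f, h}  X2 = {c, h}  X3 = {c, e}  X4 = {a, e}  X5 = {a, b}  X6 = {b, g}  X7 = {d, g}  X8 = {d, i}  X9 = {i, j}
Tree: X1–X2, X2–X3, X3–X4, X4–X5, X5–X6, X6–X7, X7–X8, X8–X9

No — bags containing vertex e are not connected in the tree.

A tree decomposition must satisfy three properties: every vertex lies in some bag; for every edge, both endpoints lie together in some bag; and for every vertex, the bags containing it form a connected subtree. Here bags containing vertex e are not connected in the tree, so the decomposition is invalid.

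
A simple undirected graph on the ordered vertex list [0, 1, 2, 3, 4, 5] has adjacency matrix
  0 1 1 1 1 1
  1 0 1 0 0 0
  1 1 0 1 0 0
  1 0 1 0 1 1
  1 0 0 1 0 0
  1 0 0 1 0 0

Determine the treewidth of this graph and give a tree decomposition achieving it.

The largest bag has 3 vertices, giving width 2; this decomposition certifies tw(G) ≤ 2. Conversely, {0, 1, 2} is a clique of size 3, and the vertices of any clique must share a bag in every tree decomposition; so some bag has ≥ 3 vertices and tw(G) ≥ 2. Hence tw(G) = 2 exactly.

Treewidth 2.
Bags: B1 = {0, 3, 4}  B2 = {0, 2, 3}  B3 = {0, 3, 5}  B4 = {0, 1, 2}
Tree: B1–B2, B1–B3, B2–B4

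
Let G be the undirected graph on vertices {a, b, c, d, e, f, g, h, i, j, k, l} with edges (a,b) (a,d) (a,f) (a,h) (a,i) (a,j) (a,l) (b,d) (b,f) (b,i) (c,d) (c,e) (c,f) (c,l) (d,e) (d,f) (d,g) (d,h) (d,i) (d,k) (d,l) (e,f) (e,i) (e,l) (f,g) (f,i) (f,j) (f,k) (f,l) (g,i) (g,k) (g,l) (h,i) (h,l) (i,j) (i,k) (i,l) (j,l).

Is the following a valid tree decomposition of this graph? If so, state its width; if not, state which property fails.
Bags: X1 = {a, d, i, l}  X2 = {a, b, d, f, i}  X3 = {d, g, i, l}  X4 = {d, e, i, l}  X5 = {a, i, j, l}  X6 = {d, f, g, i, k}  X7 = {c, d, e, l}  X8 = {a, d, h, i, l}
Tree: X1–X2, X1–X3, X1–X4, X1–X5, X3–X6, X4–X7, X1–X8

A tree decomposition must satisfy three properties: every vertex lies in some bag; for every edge, both endpoints lie together in some bag; and for every vertex, the bags containing it form a connected subtree. Here edge (f,l) lies in no bag, so the decomposition is invalid.

No — edge (f,l) lies in no bag.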